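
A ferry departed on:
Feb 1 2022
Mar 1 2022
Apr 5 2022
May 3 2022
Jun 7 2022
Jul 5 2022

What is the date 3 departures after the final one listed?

Oct 4 2022

These are Tuesdays at 28- or 35-day spacing (28, 35, 28, 35, 28).
The pattern: 1st Tuesday of the month.
August 2022 — 1st Tuesday is Aug 2 2022.
1st Tuesday of September 2022: Sep 6 2022.
1st Tuesday of October 2022: Oct 4 2022.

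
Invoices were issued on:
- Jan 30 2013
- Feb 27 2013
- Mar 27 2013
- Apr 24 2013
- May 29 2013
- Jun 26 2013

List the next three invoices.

These are Wednesdays with 28, 28, 28, 35, 28-day gaps.
Each is the final Wednesday of its month — Jan 30 2013 is past the 28th, so '4th Wednesday' doesn't fit.
Last Wednesday of July 2013: Jul 31 2013.
August 2013 ends with Wednesday Aug 28 2013.
Last Wednesday of September 2013: Sep 25 2013.

Jul 31 2013, Aug 28 2013, Sep 25 2013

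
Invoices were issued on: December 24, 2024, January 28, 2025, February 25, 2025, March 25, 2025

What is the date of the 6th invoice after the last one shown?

September 23, 2025

Gaps: 35, 28, 28 days — a mix of 28 and 35. Every date is a Tuesday.
Each is the 4th Tuesday of its month.
4th Tuesday of April 2025: April 22, 2025.
4th Tuesday of May 2025: May 27, 2025.
June 2025 — 4th Tuesday is June 24, 2025.
July 2025 — 4th Tuesday is July 22, 2025.
4th Tuesday of August 2025: August 26, 2025.
September 2025 — 4th Tuesday is September 23, 2025.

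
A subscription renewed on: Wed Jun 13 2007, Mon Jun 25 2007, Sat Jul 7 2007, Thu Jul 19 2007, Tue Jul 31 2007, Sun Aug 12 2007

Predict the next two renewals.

Every event comes 12 days after the last (12, 12, 12, 12, 12).
Sun Aug 12 2007 + 12 days = Fri Aug 24 2007.
Fri Aug 24 2007 + 12 days = Wed Sep 5 2007.

Fri Aug 24 2007, Wed Sep 5 2007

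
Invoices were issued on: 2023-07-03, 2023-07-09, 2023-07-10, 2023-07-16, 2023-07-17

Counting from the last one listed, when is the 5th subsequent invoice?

Every event lands on a Monday or Sunday (gaps cycle 6, 1, 6, 1).
So the schedule is: every Monday and Sunday.
The following Sunday is 2023-07-23.
Next Monday: 2023-07-24.
Next Sunday: 2023-07-30.
Next Monday: 2023-07-31.
The following Sunday is 2023-08-06.

2023-08-06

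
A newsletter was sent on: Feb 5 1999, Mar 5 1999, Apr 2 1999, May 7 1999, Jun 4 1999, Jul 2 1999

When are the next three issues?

Gaps: 28, 28, 35, 28, 28 days — a mix of 28 and 35. Every date is a Friday.
Each is the 1st Friday of its month.
1st Friday of August 1999: Aug 6 1999.
1st Friday of September 1999: Sep 3 1999.
1st Friday of October 1999: Oct 1 1999.

Aug 6 1999, Sep 3 1999, Oct 1 1999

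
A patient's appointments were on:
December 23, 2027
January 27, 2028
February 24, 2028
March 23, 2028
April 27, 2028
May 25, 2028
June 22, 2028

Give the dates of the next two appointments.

These are Thursdays at 28- or 35-day spacing (35, 28, 28, 35, 28, 28).
The pattern: 4th Thursday of the month.
4th Thursday of July 2028: July 27, 2028.
August 2028 — 4th Thursday is August 24, 2028.

July 27, 2028; August 24, 2028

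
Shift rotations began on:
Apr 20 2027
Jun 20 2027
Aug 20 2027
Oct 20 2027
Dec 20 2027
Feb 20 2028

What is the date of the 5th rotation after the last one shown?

The day-of-month is always 20 (61, 61, 61, 61, 62 days between events).
So this recurs on the 20th of every 2 months.
April 2028: Apr 20 2028.
Next: June 2028 → Jun 20 2028.
Next: August 2028 → Aug 20 2028.
October 2028: Oct 20 2028.
Next: December 2028 → Dec 20 2028.

Dec 20 2028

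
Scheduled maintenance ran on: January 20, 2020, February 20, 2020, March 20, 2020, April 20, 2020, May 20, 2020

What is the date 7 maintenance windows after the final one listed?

Each date is the 20th; the gaps (31, 29, 31, 30) track the month lengths.
The rule is the 20th of each month.
Next: June 2020 → June 20, 2020.
Next: July 2020 → July 20, 2020.
Next: August 2020 → August 20, 2020.
September 2020: September 20, 2020.
October 2020: October 20, 2020.
November 2020: November 20, 2020.
Next: December 2020 → December 20, 2020.

December 20, 2020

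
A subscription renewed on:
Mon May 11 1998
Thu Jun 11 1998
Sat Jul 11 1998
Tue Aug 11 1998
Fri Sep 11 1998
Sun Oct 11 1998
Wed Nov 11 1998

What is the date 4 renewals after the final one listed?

Thu Mar 11 1999

Gaps: 31, 30, 31, 31, 30, 31 days — not constant. Every event is on the 11th of the month.
Pattern: the 11th of each month.
December 1998: Fri Dec 11 1998.
Next: January 1999 → Mon Jan 11 1999.
Next: February 1999 → Thu Feb 11 1999.
March 1999: Thu Mar 11 1999.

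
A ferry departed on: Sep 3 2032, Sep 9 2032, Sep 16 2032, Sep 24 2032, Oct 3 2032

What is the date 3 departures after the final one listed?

The spacing grows by 1 each time: 6, 7, 8, 9 days.
Next gap: 10 days. Oct 3 2032 + 10 days = Oct 13 2032.
Next gap: 11 days. Oct 13 2032 + 11 days = Oct 24 2032.
Next gap: 12 days. Oct 24 2032 + 12 days = Nov 5 2032.

Nov 5 2032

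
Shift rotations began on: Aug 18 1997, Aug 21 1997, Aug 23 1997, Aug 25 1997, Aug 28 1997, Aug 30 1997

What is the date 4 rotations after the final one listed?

Sep 8 1997

Gaps: 3, 2, 2, 3, 2 days — not constant, but cyclic with period 3.
The events fall on every Monday, Thursday and Saturday.
Next Monday: Sep 1 1997.
Next Thursday: Sep 4 1997.
Next Saturday: Sep 6 1997.
Next Monday: Sep 8 1997.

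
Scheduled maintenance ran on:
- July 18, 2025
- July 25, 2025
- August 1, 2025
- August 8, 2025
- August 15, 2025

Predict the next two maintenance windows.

The spacing is 7, 7, 7, 7 days — always 7 days.
August 15, 2025 + 7 days = August 22, 2025.
August 22, 2025 + 7 days = August 29, 2025.

August 22, 2025; August 29, 2025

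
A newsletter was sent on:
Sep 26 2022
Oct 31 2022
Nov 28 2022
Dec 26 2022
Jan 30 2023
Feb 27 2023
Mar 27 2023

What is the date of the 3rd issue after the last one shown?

Every date is a Monday; gaps 35, 28, 28, 35, 28, 28 days.
Each is the last Monday of its month (at least one falls on the 29th or later, ruling out '4th Monday').
April 2023 ends with Monday Apr 24 2023.
May 2023 ends with Monday May 29 2023.
Last Monday of June 2023: Jun 26 2023.

Jun 26 2023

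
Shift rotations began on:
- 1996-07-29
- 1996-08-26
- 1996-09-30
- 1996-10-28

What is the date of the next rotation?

1996-11-25

Every date is a Monday; gaps 28, 35, 28 days.
Each is the last Monday of its month (at least one falls on the 29th or later, ruling out '4th Monday').
November 1996 ends with Monday 1996-11-25.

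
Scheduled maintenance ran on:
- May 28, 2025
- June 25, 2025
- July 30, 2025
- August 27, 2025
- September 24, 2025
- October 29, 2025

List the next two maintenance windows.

November 26, 2025; December 31, 2025

Every date is a Wednesday; gaps 28, 35, 28, 28, 35 days.
Each is the last Wednesday of its month (at least one falls on the 29th or later, ruling out '4th Wednesday').
Last Wednesday of November 2025: November 26, 2025.
December 2025 ends with Wednesday December 31, 2025.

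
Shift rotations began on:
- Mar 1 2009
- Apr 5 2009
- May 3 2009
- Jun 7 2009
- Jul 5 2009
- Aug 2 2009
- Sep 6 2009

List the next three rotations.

Oct 4 2009, Nov 1 2009, Dec 6 2009

Gaps: 35, 28, 35, 28, 28, 35 days — a mix of 28 and 35. Every date is a Sunday.
Each is the 1st Sunday of its month.
1st Sunday of October 2009: Oct 4 2009.
1st Sunday of November 2009: Nov 1 2009.
December 2009 — 1st Sunday is Dec 6 2009.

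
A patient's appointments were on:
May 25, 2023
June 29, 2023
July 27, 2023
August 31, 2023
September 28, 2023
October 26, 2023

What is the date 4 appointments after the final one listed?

February 29, 2024

These are Thursdays with 35, 28, 35, 28, 28-day gaps.
Each is the final Thursday of its month — June 29, 2023 is past the 28th, so '4th Thursday' doesn't fit.
November 2023 ends with Thursday November 30, 2023.
December 2023 ends with Thursday December 28, 2023.
January 2024 ends with Thursday January 25, 2024.
February 2024 ends with Thursday February 29, 2024.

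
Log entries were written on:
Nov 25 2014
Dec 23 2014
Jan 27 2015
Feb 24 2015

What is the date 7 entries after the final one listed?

These are Tuesdays at 28- or 35-day spacing (28, 35, 28).
The pattern: 4th Tuesday of the month.
March 2015 — 4th Tuesday is Mar 24 2015.
4th Tuesday of April 2015: Apr 28 2015.
4th Tuesday of May 2015: May 26 2015.
4th Tuesday of June 2015: Jun 23 2015.
4th Tuesday of July 2015: Jul 28 2015.
4th Tuesday of August 2015: Aug 25 2015.
September 2015 — 4th Tuesday is Sep 22 2015.

Sep 22 2015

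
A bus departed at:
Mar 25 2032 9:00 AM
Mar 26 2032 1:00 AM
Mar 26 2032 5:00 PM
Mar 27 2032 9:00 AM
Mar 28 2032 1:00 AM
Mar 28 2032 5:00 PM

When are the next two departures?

The interval is a steady 16 hours (16, 16, 16, 16, 16).
Mar 28 2032 5:00 PM + 16 h = Mar 29 2032 9:00 AM.
Mar 29 2032 9:00 AM + 16 h = Mar 30 2032 1:00 AM.

Mar 29 2032 9:00 AM, Mar 30 2032 1:00 AM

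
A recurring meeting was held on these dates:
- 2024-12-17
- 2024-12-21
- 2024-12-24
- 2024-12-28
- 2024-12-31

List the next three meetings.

2025-01-04, 2025-01-07, 2025-01-11

The gap pattern 4, 3, 4, 3 repeats every 2 events.
These are the Tuesdays and Saturdays of each week.
The following Saturday is 2025-01-04.
The following Tuesday is 2025-01-07.
The following Saturday is 2025-01-11.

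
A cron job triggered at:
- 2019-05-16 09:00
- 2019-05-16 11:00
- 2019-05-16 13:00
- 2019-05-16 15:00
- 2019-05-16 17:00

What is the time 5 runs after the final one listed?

Spacing: 2, 2, 2, 2 h — constant 2 h.
2019-05-16 17:00 + 2 h = 2019-05-16 19:00.
2019-05-16 19:00 + 2 h = 2019-05-16 21:00.
2019-05-16 21:00 + 2 h = 2019-05-16 23:00.
2019-05-16 23:00 + 2 h = 2019-05-17 01:00.
2019-05-17 01:00 + 2 h = 2019-05-17 03:00.

2019-05-17 03:00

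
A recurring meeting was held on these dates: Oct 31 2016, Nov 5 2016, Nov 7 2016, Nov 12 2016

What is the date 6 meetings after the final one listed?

The gap pattern 5, 2, 5 repeats every 2 events.
These are the Mondays and Saturdays of each week.
Next Monday: Nov 14 2016.
The following Saturday is Nov 19 2016.
Next Monday: Nov 21 2016.
The following Saturday is Nov 26 2016.
The following Monday is Nov 28 2016.
The following Saturday is Dec 3 2016.

Dec 3 2016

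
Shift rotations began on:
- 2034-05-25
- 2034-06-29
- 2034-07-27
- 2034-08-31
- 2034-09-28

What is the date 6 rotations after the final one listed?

2035-03-29

All Thursdays; the gaps (35, 28, 35, 28) vary with month length.
This is the last Thursday of each month.
Last Thursday of October 2034: 2034-10-26.
Last Thursday of November 2034: 2034-11-30.
December 2034 ends with Thursday 2034-12-28.
January 2035 ends with Thursday 2035-01-25.
February 2035 ends with Thursday 2035-02-22.
Last Thursday of March 2035: 2035-03-29.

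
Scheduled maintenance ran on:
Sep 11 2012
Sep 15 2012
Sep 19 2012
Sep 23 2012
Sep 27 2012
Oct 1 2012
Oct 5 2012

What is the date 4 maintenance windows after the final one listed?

Oct 21 2012

Gaps between consecutive events: 4, 4, 4, 4, 4, 4 days — a constant 4-day interval.
Oct 5 2012 + 4 days = Oct 9 2012.
Oct 9 2012 + 4 days = Oct 13 2012.
Oct 13 2012 + 4 days = Oct 17 2012.
Oct 17 2012 + 4 days = Oct 21 2012.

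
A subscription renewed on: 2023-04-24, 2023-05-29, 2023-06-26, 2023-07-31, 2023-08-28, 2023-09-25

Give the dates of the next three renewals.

Every date is a Monday; gaps 35, 28, 35, 28, 28 days.
Each is the last Monday of its month (at least one falls on the 29th or later, ruling out '4th Monday').
October 2023 ends with Monday 2023-10-30.
November 2023 ends with Monday 2023-11-27.
Last Monday of December 2023: 2023-12-25.

2023-10-30, 2023-11-27, 2023-12-25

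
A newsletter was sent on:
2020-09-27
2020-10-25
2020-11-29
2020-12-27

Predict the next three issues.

Every date is a Sunday; gaps 28, 35, 28 days.
Each is the last Sunday of its month (at least one falls on the 29th or later, ruling out '4th Sunday').
January 2021 ends with Sunday 2021-01-31.
February 2021 ends with Sunday 2021-02-28.
March 2021 ends with Sunday 2021-03-28.

2021-01-31, 2021-02-28, 2021-03-28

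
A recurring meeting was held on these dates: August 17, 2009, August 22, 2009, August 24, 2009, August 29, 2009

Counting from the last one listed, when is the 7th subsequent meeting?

Every event lands on a Monday or Saturday (gaps cycle 5, 2, 5).
So the schedule is: every Monday and Saturday.
Next Monday: August 31, 2009.
The following Saturday is September 5, 2009.
The following Monday is September 7, 2009.
Next Saturday: September 12, 2009.
Next Monday: September 14, 2009.
The following Saturday is September 19, 2009.
Next Monday: September 21, 2009.

September 21, 2009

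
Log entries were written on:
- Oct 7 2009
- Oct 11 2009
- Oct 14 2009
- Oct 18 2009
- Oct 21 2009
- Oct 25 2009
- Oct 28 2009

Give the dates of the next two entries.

Nov 1 2009, Nov 4 2009

The gap pattern 4, 3, 4, 3, 4, 3 repeats every 2 events.
These are the Wednesdays and Sundays of each week.
Next Sunday: Nov 1 2009.
The following Wednesday is Nov 4 2009.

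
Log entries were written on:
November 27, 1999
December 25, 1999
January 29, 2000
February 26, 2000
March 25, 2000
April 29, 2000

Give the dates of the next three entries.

Every date is a Saturday; gaps 28, 35, 28, 28, 35 days.
Each is the last Saturday of its month (at least one falls on the 29th or later, ruling out '4th Saturday').
May 2000 ends with Saturday May 27, 2000.
June 2000 ends with Saturday June 24, 2000.
Last Saturday of July 2000: July 29, 2000.

May 27, 2000; June 24, 2000; July 29, 2000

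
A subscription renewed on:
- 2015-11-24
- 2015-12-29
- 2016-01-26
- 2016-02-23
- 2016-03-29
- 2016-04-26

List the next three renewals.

2016-05-31, 2016-06-28, 2016-07-26

Every date is a Tuesday; gaps 35, 28, 28, 35, 28 days.
Each is the last Tuesday of its month (at least one falls on the 29th or later, ruling out '4th Tuesday').
Last Tuesday of May 2016: 2016-05-31.
June 2016 ends with Tuesday 2016-06-28.
Last Tuesday of July 2016: 2016-07-26.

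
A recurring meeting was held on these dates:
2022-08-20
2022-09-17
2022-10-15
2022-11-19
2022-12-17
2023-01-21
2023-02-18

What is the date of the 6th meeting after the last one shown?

All dates are Saturdays, 28, 28, 35, 28, 35, 28 days apart.
Specifically, the 3rd Saturday of each month.
3rd Saturday of March 2023: 2023-03-18.
April 2023 — 3rd Saturday is 2023-04-15.
May 2023 — 3rd Saturday is 2023-05-20.
June 2023 — 3rd Saturday is 2023-06-17.
July 2023 — 3rd Saturday is 2023-07-15.
August 2023 — 3rd Saturday is 2023-08-19.

2023-08-19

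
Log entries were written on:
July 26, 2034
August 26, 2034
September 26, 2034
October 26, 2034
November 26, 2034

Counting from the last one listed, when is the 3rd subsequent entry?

February 26, 2035

The day-of-month is always 26 (31, 31, 30, 31 days between events).
So this recurs on the 26th of each month.
December 2034: December 26, 2034.
Next: January 2035 → January 26, 2035.
February 2035: February 26, 2035.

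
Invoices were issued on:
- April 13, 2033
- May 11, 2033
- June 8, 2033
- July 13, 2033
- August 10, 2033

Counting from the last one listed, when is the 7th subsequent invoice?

March 8, 2034

These are Wednesdays at 28- or 35-day spacing (28, 28, 35, 28).
The pattern: 2nd Wednesday of the month.
September 2033 — 2nd Wednesday is September 14, 2033.
2nd Wednesday of October 2033: October 12, 2033.
2nd Wednesday of November 2033: November 9, 2033.
2nd Wednesday of December 2033: December 14, 2033.
2nd Wednesday of January 2034: January 11, 2034.
February 2034 — 2nd Wednesday is February 8, 2034.
2nd Wednesday of March 2034: March 8, 2034.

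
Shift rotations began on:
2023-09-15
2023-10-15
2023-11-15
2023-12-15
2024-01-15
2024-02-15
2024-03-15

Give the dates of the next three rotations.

2024-04-15, 2024-05-15, 2024-06-15

Each date is the 15th; the gaps (30, 31, 30, 31, 31, 29) track the month lengths.
The rule is the 15th of each month.
April 2024: 2024-04-15.
May 2024: 2024-05-15.
Next: June 2024 → 2024-06-15.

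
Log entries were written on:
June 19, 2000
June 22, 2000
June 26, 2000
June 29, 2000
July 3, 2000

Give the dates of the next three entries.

July 6, 2000; July 10, 2000; July 13, 2000

Gaps: 3, 4, 3, 4 days — not constant, but cyclic with period 2.
The events fall on every Monday and Thursday.
The following Thursday is July 6, 2000.
Next Monday: July 10, 2000.
Next Thursday: July 13, 2000.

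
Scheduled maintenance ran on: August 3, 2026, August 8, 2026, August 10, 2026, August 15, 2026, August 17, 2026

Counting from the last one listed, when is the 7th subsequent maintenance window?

September 12, 2026

The gap pattern 5, 2, 5, 2 repeats every 2 events.
These are the Mondays and Saturdays of each week.
Next Saturday: August 22, 2026.
Next Monday: August 24, 2026.
Next Saturday: August 29, 2026.
Next Monday: August 31, 2026.
Next Saturday: September 5, 2026.
The following Monday is September 7, 2026.
The following Saturday is September 12, 2026.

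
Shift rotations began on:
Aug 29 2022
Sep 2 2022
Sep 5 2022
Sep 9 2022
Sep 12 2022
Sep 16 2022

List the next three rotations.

Sep 19 2022, Sep 23 2022, Sep 26 2022

Every event lands on a Monday or Friday (gaps cycle 4, 3, 4, 3, 4).
So the schedule is: every Monday and Friday.
The following Monday is Sep 19 2022.
The following Friday is Sep 23 2022.
The following Monday is Sep 26 2022.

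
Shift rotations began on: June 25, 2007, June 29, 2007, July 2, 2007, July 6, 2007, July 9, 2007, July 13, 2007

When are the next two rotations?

July 16, 2007; July 20, 2007

The gap pattern 4, 3, 4, 3, 4 repeats every 2 events.
These are the Mondays and Fridays of each week.
Next Monday: July 16, 2007.
Next Friday: July 20, 2007.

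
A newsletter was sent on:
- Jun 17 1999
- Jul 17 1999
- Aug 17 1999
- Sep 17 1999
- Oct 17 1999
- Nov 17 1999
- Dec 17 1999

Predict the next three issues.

Jan 17 2000, Feb 17 2000, Mar 17 2000

Gaps: 30, 31, 31, 30, 31, 30 days — not constant. Every event is on the 17th of the month.
Pattern: the 17th of each month.
January 2000: Jan 17 2000.
Next: February 2000 → Feb 17 2000.
Next: March 2000 → Mar 17 2000.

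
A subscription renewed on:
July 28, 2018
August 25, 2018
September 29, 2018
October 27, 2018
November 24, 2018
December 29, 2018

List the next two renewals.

January 26, 2019; February 23, 2019

Every date is a Saturday; gaps 28, 35, 28, 28, 35 days.
Each is the last Saturday of its month (at least one falls on the 29th or later, ruling out '4th Saturday').
January 2019 ends with Saturday January 26, 2019.
Last Saturday of February 2019: February 23, 2019.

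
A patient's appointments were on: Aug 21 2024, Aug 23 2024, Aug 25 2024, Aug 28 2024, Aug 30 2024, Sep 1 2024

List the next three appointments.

Sep 4 2024, Sep 6 2024, Sep 8 2024

Every event lands on a Wednesday or Friday or Sunday (gaps cycle 2, 2, 3, 2, 2).
So the schedule is: every Wednesday, Friday and Sunday.
Next Wednesday: Sep 4 2024.
Next Friday: Sep 6 2024.
Next Sunday: Sep 8 2024.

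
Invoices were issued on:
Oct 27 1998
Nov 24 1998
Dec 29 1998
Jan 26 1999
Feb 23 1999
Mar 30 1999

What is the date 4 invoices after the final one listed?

Jul 27 1999

Every date is a Tuesday; gaps 28, 35, 28, 28, 35 days.
Each is the last Tuesday of its month (at least one falls on the 29th or later, ruling out '4th Tuesday').
April 1999 ends with Tuesday Apr 27 1999.
May 1999 ends with Tuesday May 25 1999.
June 1999 ends with Tuesday Jun 29 1999.
July 1999 ends with Tuesday Jul 27 1999.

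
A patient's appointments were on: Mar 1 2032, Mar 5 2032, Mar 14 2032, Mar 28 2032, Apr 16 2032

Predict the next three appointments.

May 10 2032, Jun 8 2032, Jul 12 2032

Intervals are 4, 9, 14, 19 days — an arithmetic progression with common difference 5.
Next gap: 24 days. Apr 16 2032 + 24 days = May 10 2032.
Next gap: 29 days. May 10 2032 + 29 days = Jun 8 2032.
Next gap: 34 days. Jun 8 2032 + 34 days = Jul 12 2032.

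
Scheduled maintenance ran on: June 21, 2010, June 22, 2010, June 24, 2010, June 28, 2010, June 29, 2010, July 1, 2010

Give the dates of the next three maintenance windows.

Gaps: 1, 2, 4, 1, 2 days — not constant, but cyclic with period 3.
The events fall on every Monday, Tuesday and Thursday.
The following Monday is July 5, 2010.
Next Tuesday: July 6, 2010.
The following Thursday is July 8, 2010.

July 5, 2010; July 6, 2010; July 8, 2010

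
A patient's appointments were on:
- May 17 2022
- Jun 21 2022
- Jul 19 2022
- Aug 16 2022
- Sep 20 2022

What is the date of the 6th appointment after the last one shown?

All dates are Tuesdays, 35, 28, 28, 35 days apart.
Specifically, the 3rd Tuesday of each month.
3rd Tuesday of October 2022: Oct 18 2022.
November 2022 — 3rd Tuesday is Nov 15 2022.
December 2022 — 3rd Tuesday is Dec 20 2022.
January 2023 — 3rd Tuesday is Jan 17 2023.
3rd Tuesday of February 2023: Feb 21 2023.
3rd Tuesday of March 2023: Mar 21 2023.

Mar 21 2023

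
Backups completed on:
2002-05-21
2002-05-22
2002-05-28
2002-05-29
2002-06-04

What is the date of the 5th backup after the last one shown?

The gap pattern 1, 6, 1, 6 repeats every 2 events.
These are the Tuesdays and Wednesdays of each week.
The following Wednesday is 2002-06-05.
Next Tuesday: 2002-06-11.
Next Wednesday: 2002-06-12.
Next Tuesday: 2002-06-18.
Next Wednesday: 2002-06-19.

2002-06-19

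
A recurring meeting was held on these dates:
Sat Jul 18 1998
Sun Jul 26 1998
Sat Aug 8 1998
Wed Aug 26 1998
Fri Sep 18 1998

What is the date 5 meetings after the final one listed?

The spacing grows by 5 each time: 8, 13, 18, 23 days.
Next gap: 28 days. Fri Sep 18 1998 + 28 days = Fri Oct 16 1998.
Next gap: 33 days. Fri Oct 16 1998 + 33 days = Wed Nov 18 1998.
Next gap: 38 days. Wed Nov 18 1998 + 38 days = Sat Dec 26 1998.
Next gap: 43 days. Sat Dec 26 1998 + 43 days = Sun Feb 7 1999.
Next gap: 48 days. Sun Feb 7 1999 + 48 days = Sat Mar 27 1999.

Sat Mar 27 1999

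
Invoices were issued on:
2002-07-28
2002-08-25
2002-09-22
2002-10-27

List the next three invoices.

2002-11-24, 2002-12-22, 2003-01-26

All dates are Sundays, 28, 28, 35 days apart.
Specifically, the 4th Sunday of each month.
November 2002 — 4th Sunday is 2002-11-24.
December 2002 — 4th Sunday is 2002-12-22.
January 2003 — 4th Sunday is 2003-01-26.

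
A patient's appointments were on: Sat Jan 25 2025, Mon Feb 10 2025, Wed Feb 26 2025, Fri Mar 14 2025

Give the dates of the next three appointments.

Every event comes 16 days after the last (16, 16, 16).
Fri Mar 14 2025 + 16 days = Sun Mar 30 2025.
Sun Mar 30 2025 + 16 days = Tue Apr 15 2025.
Tue Apr 15 2025 + 16 days = Thu May 1 2025.

Sun Mar 30 2025, Tue Apr 15 2025, Thu May 1 2025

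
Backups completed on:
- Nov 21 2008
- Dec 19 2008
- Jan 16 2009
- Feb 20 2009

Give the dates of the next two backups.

Gaps: 28, 28, 35 days — a mix of 28 and 35. Every date is a Friday.
Each is the 3rd Friday of its month.
3rd Friday of March 2009: Mar 20 2009.
3rd Friday of April 2009: Apr 17 2009.

Mar 20 2009, Apr 17 2009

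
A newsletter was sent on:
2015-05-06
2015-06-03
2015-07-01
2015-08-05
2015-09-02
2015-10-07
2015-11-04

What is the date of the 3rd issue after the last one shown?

2016-02-03

These are Wednesdays at 28- or 35-day spacing (28, 28, 35, 28, 35, 28).
The pattern: 1st Wednesday of the month.
1st Wednesday of December 2015: 2015-12-02.
January 2016 — 1st Wednesday is 2016-01-06.
February 2016 — 1st Wednesday is 2016-02-03.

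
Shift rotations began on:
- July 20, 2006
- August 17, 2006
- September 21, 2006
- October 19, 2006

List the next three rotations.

November 16, 2006; December 21, 2006; January 18, 2007

These are Thursdays at 28- or 35-day spacing (28, 35, 28).
The pattern: 3rd Thursday of the month.
November 2006 — 3rd Thursday is November 16, 2006.
December 2006 — 3rd Thursday is December 21, 2006.
3rd Thursday of January 2007: January 18, 2007.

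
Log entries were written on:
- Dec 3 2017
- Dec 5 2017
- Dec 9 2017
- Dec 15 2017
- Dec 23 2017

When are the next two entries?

Intervals are 2, 4, 6, 8 days — an arithmetic progression with common difference 2.
Next gap: 10 days. Dec 23 2017 + 10 days = Jan 2 2018.
Next gap: 12 days. Jan 2 2018 + 12 days = Jan 14 2018.

Jan 2 2018, Jan 14 2018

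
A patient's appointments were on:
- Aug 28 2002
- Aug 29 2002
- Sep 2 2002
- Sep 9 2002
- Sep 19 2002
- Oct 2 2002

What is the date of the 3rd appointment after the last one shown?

The spacing grows by 3 each time: 1, 4, 7, 10, 13 days.
Next gap: 16 days. Oct 2 2002 + 16 days = Oct 18 2002.
Next gap: 19 days. Oct 18 2002 + 19 days = Nov 6 2002.
Next gap: 22 days. Nov 6 2002 + 22 days = Nov 28 2002.

Nov 28 2002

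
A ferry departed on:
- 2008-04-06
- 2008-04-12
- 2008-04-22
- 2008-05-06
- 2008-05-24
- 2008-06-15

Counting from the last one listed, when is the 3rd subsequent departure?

The spacing grows by 4 each time: 6, 10, 14, 18, 22 days.
Next gap: 26 days. 2008-06-15 + 26 days = 2008-07-11.
Next gap: 30 days. 2008-07-11 + 30 days = 2008-08-10.
Next gap: 34 days. 2008-08-10 + 34 days = 2008-09-13.

2008-09-13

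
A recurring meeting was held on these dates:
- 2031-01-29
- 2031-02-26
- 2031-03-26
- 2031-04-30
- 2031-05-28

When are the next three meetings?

2031-06-25, 2031-07-30, 2031-08-27

These are Wednesdays with 28, 28, 35, 28-day gaps.
Each is the final Wednesday of its month — 2031-01-29 is past the 28th, so '4th Wednesday' doesn't fit.
June 2031 ends with Wednesday 2031-06-25.
Last Wednesday of July 2031: 2031-07-30.
Last Wednesday of August 2031: 2031-08-27.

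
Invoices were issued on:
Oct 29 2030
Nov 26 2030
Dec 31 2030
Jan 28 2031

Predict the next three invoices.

All Tuesdays; the gaps (28, 35, 28) vary with month length.
This is the last Tuesday of each month.
Last Tuesday of February 2031: Feb 25 2031.
Last Tuesday of March 2031: Mar 25 2031.
April 2031 ends with Tuesday Apr 29 2031.

Feb 25 2031, Mar 25 2031, Apr 29 2031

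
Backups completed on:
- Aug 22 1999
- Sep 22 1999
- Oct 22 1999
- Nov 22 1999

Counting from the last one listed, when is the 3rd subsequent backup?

Gaps: 31, 30, 31 days — not constant. Every event is on the 22nd of the month.
Pattern: the 22nd of each month.
Next: December 1999 → Dec 22 1999.
Next: January 2000 → Jan 22 2000.
February 2000: Feb 22 2000.

Feb 22 2000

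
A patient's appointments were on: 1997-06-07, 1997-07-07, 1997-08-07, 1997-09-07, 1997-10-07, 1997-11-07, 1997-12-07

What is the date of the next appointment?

Gaps: 30, 31, 31, 30, 31, 30 days — not constant. Every event is on the 7th of the month.
Pattern: the 7th of each month.
Next: January 1998 → 1998-01-07.

1998-01-07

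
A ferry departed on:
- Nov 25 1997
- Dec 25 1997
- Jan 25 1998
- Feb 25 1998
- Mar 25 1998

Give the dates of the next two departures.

The day-of-month is always 25 (30, 31, 31, 28 days between events).
So this recurs on the 25th of each month.
April 1998: Apr 25 1998.
Next: May 1998 → May 25 1998.

Apr 25 1998, May 25 1998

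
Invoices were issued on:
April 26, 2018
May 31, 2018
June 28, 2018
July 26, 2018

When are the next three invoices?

These are Thursdays with 35, 28, 28-day gaps.
Each is the final Thursday of its month — May 31, 2018 is past the 28th, so '4th Thursday' doesn't fit.
Last Thursday of August 2018: August 30, 2018.
Last Thursday of September 2018: September 27, 2018.
October 2018 ends with Thursday October 25, 2018.

August 30, 2018; September 27, 2018; October 25, 2018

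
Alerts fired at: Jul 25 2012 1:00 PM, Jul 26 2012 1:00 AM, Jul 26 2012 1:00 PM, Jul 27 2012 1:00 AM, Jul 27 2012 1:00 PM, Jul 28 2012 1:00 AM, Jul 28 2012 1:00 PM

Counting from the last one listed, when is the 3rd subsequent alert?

Jul 30 2012 1:00 AM

The interval is a steady 12 hours (12, 12, 12, 12, 12, 12).
Jul 28 2012 1:00 PM + 12 h = Jul 29 2012 1:00 AM.
Jul 29 2012 1:00 AM + 12 h = Jul 29 2012 1:00 PM.
Jul 29 2012 1:00 PM + 12 h = Jul 30 2012 1:00 AM.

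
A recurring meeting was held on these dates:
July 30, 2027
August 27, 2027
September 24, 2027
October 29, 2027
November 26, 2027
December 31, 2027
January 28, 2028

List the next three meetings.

Every date is a Friday; gaps 28, 28, 35, 28, 35, 28 days.
Each is the last Friday of its month (at least one falls on the 29th or later, ruling out '4th Friday').
February 2028 ends with Friday February 25, 2028.
March 2028 ends with Friday March 31, 2028.
Last Friday of April 2028: April 28, 2028.

February 25, 2028; March 31, 2028; April 28, 2028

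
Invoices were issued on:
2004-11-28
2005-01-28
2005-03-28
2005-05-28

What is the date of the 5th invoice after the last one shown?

Each date is the 28th; the gaps (61, 59, 61) track the month lengths.
The rule is the 28th of every 2 months.
July 2005: 2005-07-28.
September 2005: 2005-09-28.
Next: November 2005 → 2005-11-28.
Next: January 2006 → 2006-01-28.
Next: March 2006 → 2006-03-28.

2006-03-28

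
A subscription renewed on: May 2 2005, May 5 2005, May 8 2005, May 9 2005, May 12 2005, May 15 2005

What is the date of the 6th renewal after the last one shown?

May 29 2005

The gap pattern 3, 3, 1, 3, 3 repeats every 3 events.
These are the Mondays, Thursdays and Sundays of each week.
The following Monday is May 16 2005.
Next Thursday: May 19 2005.
The following Sunday is May 22 2005.
The following Monday is May 23 2005.
Next Thursday: May 26 2005.
Next Sunday: May 29 2005.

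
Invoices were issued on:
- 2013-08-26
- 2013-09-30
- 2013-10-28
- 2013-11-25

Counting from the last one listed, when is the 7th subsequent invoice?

All Mondays; the gaps (35, 28, 28) vary with month length.
This is the last Monday of each month.
Last Monday of December 2013: 2013-12-30.
January 2014 ends with Monday 2014-01-27.
February 2014 ends with Monday 2014-02-24.
March 2014 ends with Monday 2014-03-31.
April 2014 ends with Monday 2014-04-28.
May 2014 ends with Monday 2014-05-26.
Last Monday of June 2014: 2014-06-30.

2014-06-30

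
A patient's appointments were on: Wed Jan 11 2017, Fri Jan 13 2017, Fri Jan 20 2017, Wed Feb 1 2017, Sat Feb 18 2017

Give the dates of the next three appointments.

The spacing grows by 5 each time: 2, 7, 12, 17 days.
Next gap: 22 days. Sat Feb 18 2017 + 22 days = Sun Mar 12 2017.
Next gap: 27 days. Sun Mar 12 2017 + 27 days = Sat Apr 8 2017.
Next gap: 32 days. Sat Apr 8 2017 + 32 days = Wed May 10 2017.

Sun Mar 12 2017, Sat Apr 8 2017, Wed May 10 2017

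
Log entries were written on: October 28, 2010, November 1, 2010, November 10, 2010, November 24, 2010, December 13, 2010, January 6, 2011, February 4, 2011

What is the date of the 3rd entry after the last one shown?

Gaps: 4, 9, 14, 19, 24, 29 days — each gap is 5 larger than the previous one.
Next gap: 34 days. February 4, 2011 + 34 days = March 10, 2011.
Next gap: 39 days. March 10, 2011 + 39 days = April 18, 2011.
Next gap: 44 days. April 18, 2011 + 44 days = June 1, 2011.

June 1, 2011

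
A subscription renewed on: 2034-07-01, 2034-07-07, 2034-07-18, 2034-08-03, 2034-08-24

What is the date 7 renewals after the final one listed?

2035-06-07

Gaps: 6, 11, 16, 21 days — each gap is 5 larger than the previous one.
Next gap: 26 days. 2034-08-24 + 26 days = 2034-09-19.
Next gap: 31 days. 2034-09-19 + 31 days = 2034-10-20.
Next gap: 36 days. 2034-10-20 + 36 days = 2034-11-25.
Next gap: 41 days. 2034-11-25 + 41 days = 2035-01-05.
Next gap: 46 days. 2035-01-05 + 46 days = 2035-02-20.
Next gap: 51 days. 2035-02-20 + 51 days = 2035-04-12.
Next gap: 56 days. 2035-04-12 + 56 days = 2035-06-07.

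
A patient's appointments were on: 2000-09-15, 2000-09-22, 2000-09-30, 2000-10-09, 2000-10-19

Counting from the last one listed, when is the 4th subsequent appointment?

Intervals are 7, 8, 9, 10 days — an arithmetic progression with common difference 1.
Next gap: 11 days. 2000-10-19 + 11 days = 2000-10-30.
Next gap: 12 days. 2000-10-30 + 12 days = 2000-11-11.
Next gap: 13 days. 2000-11-11 + 13 days = 2000-11-24.
Next gap: 14 days. 2000-11-24 + 14 days = 2000-12-08.

2000-12-08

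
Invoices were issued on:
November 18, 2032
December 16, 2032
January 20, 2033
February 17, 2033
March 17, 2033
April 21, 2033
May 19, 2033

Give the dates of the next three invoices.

These are Thursdays at 28- or 35-day spacing (28, 35, 28, 28, 35, 28).
The pattern: 3rd Thursday of the month.
3rd Thursday of June 2033: June 16, 2033.
July 2033 — 3rd Thursday is July 21, 2033.
August 2033 — 3rd Thursday is August 18, 2033.

June 16, 2033; July 21, 2033; August 18, 2033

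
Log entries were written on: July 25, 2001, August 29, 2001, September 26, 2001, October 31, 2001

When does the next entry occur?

All Wednesdays; the gaps (35, 28, 35) vary with month length.
This is the last Wednesday of each month.
Last Wednesday of November 2001: November 28, 2001.

November 28, 2001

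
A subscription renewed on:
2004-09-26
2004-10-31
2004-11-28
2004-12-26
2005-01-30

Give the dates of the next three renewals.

All Sundays; the gaps (35, 28, 28, 35) vary with month length.
This is the last Sunday of each month.
Last Sunday of February 2005: 2005-02-27.
March 2005 ends with Sunday 2005-03-27.
Last Sunday of April 2005: 2005-04-24.

2005-02-27, 2005-03-27, 2005-04-24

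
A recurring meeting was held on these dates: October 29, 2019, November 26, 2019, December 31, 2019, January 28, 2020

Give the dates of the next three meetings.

Every date is a Tuesday; gaps 28, 35, 28 days.
Each is the last Tuesday of its month (at least one falls on the 29th or later, ruling out '4th Tuesday').
Last Tuesday of February 2020: February 25, 2020.
Last Tuesday of March 2020: March 31, 2020.
April 2020 ends with Tuesday April 28, 2020.

February 25, 2020; March 31, 2020; April 28, 2020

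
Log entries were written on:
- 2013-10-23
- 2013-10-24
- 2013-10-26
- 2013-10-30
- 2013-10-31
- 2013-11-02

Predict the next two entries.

Every event lands on a Wednesday or Thursday or Saturday (gaps cycle 1, 2, 4, 1, 2).
So the schedule is: every Wednesday, Thursday and Saturday.
The following Wednesday is 2013-11-06.
The following Thursday is 2013-11-07.

2013-11-06, 2013-11-07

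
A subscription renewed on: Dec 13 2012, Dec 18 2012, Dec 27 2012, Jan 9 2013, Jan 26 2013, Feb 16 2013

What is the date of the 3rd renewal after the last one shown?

Intervals are 5, 9, 13, 17, 21 days — an arithmetic progression with common difference 4.
Next gap: 25 days. Feb 16 2013 + 25 days = Mar 13 2013.
Next gap: 29 days. Mar 13 2013 + 29 days = Apr 11 2013.
Next gap: 33 days. Apr 11 2013 + 33 days = May 14 2013.

May 14 2013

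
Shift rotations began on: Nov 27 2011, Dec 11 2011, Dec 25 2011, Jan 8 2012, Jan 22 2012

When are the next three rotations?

Feb 5 2012, Feb 19 2012, Mar 4 2012

Every event comes 14 days after the last (14, 14, 14, 14).
Jan 22 2012 + 14 days = Feb 5 2012.
Feb 5 2012 + 14 days = Feb 19 2012.
Feb 19 2012 + 14 days = Mar 4 2012.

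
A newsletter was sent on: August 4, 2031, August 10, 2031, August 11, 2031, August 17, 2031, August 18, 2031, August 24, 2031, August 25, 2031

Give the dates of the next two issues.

The gap pattern 6, 1, 6, 1, 6, 1 repeats every 2 events.
These are the Mondays and Sundays of each week.
The following Sunday is August 31, 2031.
Next Monday: September 1, 2031.

August 31, 2031; September 1, 2031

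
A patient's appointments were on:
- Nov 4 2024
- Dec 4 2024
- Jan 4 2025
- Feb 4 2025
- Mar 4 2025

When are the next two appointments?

Each date is the 4th; the gaps (30, 31, 31, 28) track the month lengths.
The rule is the 4th of each month.
April 2025: Apr 4 2025.
May 2025: May 4 2025.

Apr 4 2025, May 4 2025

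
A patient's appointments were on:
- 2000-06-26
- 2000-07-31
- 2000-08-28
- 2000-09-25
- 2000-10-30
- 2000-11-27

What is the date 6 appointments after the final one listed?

All Mondays; the gaps (35, 28, 28, 35, 28) vary with month length.
This is the last Monday of each month.
December 2000 ends with Monday 2000-12-25.
Last Monday of January 2001: 2001-01-29.
Last Monday of February 2001: 2001-02-26.
March 2001 ends with Monday 2001-03-26.
Last Monday of April 2001: 2001-04-30.
May 2001 ends with Monday 2001-05-28.

2001-05-28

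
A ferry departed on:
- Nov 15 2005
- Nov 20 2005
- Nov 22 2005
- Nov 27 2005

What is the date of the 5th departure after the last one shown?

Dec 13 2005

The gap pattern 5, 2, 5 repeats every 2 events.
These are the Tuesdays and Sundays of each week.
The following Tuesday is Nov 29 2005.
The following Sunday is Dec 4 2005.
The following Tuesday is Dec 6 2005.
The following Sunday is Dec 11 2005.
The following Tuesday is Dec 13 2005.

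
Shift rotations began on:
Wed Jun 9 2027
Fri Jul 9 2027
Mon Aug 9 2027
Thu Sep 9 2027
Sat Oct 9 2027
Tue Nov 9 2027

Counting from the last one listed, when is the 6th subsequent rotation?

Tue May 9 2028

Gaps: 30, 31, 31, 30, 31 days — not constant. Every event is on the 9th of the month.
Pattern: the 9th of each month.
December 2027: Thu Dec 9 2027.
Next: January 2028 → Sun Jan 9 2028.
February 2028: Wed Feb 9 2028.
March 2028: Thu Mar 9 2028.
April 2028: Sun Apr 9 2028.
May 2028: Tue May 9 2028.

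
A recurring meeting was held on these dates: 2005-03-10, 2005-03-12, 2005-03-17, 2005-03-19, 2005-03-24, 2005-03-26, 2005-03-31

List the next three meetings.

2005-04-02, 2005-04-07, 2005-04-09

The gap pattern 2, 5, 2, 5, 2, 5 repeats every 2 events.
These are the Thursdays and Saturdays of each week.
Next Saturday: 2005-04-02.
The following Thursday is 2005-04-07.
Next Saturday: 2005-04-09.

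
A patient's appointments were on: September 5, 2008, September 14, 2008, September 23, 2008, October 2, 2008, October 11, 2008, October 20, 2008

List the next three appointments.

October 29, 2008; November 7, 2008; November 16, 2008

Gaps between consecutive events: 9, 9, 9, 9, 9 days — a constant 9-day interval.
October 20, 2008 + 9 days = October 29, 2008.
October 29, 2008 + 9 days = November 7, 2008.
November 7, 2008 + 9 days = November 16, 2008.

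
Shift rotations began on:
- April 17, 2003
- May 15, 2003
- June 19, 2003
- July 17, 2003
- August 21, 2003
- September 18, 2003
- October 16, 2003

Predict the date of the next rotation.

November 20, 2003

These are Thursdays at 28- or 35-day spacing (28, 35, 28, 35, 28, 28).
The pattern: 3rd Thursday of the month.
3rd Thursday of November 2003: November 20, 2003.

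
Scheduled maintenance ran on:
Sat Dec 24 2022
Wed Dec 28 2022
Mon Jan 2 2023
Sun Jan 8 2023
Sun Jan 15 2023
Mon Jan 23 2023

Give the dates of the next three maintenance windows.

Intervals are 4, 5, 6, 7, 8 days — an arithmetic progression with common difference 1.
Next gap: 9 days. Mon Jan 23 2023 + 9 days = Wed Feb 1 2023.
Next gap: 10 days. Wed Feb 1 2023 + 10 days = Sat Feb 11 2023.
Next gap: 11 days. Sat Feb 11 2023 + 11 days = Wed Feb 22 2023.

Wed Feb 1 2023, Sat Feb 11 2023, Wed Feb 22 2023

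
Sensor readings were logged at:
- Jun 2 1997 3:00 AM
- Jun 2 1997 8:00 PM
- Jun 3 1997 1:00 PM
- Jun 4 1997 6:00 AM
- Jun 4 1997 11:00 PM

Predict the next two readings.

Spacing: 17, 17, 17, 17 h — constant 17 h.
Jun 4 1997 11:00 PM + 17 h = Jun 5 1997 4:00 PM.
Jun 5 1997 4:00 PM + 17 h = Jun 6 1997 9:00 AM.

Jun 5 1997 4:00 PM, Jun 6 1997 9:00 AM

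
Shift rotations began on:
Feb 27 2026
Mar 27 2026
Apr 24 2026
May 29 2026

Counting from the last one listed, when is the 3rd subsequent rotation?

Aug 28 2026

All Fridays; the gaps (28, 28, 35) vary with month length.
This is the last Friday of each month.
June 2026 ends with Friday Jun 26 2026.
July 2026 ends with Friday Jul 31 2026.
August 2026 ends with Friday Aug 28 2026.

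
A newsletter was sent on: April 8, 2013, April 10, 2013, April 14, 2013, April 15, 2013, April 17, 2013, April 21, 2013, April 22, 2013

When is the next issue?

April 24, 2013

Every event lands on a Monday or Wednesday or Sunday (gaps cycle 2, 4, 1, 2, 4, 1).
So the schedule is: every Monday, Wednesday and Sunday.
Next Wednesday: April 24, 2013.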